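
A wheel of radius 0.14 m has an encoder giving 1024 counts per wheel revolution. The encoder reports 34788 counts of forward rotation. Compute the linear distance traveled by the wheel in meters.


revs = 34788/1024 = 33.972656
d = revs * 2*pi*r = 33.972656 * 2*pi*0.14 = 29.8839

29.8839 m


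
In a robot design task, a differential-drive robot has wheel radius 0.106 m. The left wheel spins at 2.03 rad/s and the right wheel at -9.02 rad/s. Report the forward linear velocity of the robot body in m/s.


v = r*(wR + wL)/2 = 0.106*(-9.02 + 2.03)/2 = -0.3705

-0.3705 m/s


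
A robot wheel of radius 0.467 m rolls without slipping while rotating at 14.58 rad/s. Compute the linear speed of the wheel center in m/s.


v = omega * r = 14.58 * 0.467 = 6.8089

6.8089 m/s


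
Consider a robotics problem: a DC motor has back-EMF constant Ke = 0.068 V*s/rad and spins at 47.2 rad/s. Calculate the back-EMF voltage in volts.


V_emf = Ke * omega = 0.068*47.2 = 3.2096

3.2096 V


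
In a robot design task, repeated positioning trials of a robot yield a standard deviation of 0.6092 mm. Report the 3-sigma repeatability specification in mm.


repeatability = 3*sigma = 3*0.6092 = 1.8276

1.8276 mm


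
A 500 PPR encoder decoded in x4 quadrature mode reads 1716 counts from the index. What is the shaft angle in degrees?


angle = counts * 360 / (PPR*4) = 1716 * 360 / 2000 = 308.8800

308.8800 degrees


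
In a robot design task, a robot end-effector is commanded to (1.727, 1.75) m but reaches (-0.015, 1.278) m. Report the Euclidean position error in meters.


dx = -0.015 - (1.727) = -1.7420, dy = 1.278 - (1.75) = -0.4720
err = sqrt(3.034564 + 0.222784) = 1.8048

1.8048 m


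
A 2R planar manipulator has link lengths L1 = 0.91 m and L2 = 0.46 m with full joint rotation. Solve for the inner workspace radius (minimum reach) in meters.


r_min = |L1 - L2| = |0.91 - 0.46| = 0.4500

0.4500 m


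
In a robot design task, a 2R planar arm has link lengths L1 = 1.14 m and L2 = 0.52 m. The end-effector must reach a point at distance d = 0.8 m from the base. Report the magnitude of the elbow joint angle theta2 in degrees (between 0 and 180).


cos(th2) = (d^2 - L1^2 - L2^2)/(2*L1*L2) = (0.8^2 - 1.14^2 - 0.52^2)/(2*1.14*0.52) = -0.78441296
th2 = acos(-0.78441296) = 141.6664 deg

141.6664 degrees


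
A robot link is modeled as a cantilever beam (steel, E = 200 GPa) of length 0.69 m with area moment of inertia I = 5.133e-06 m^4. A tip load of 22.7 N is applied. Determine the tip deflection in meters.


delta = F*L^3/(3*E*I) = 22.7*0.69^3/(3*2.000e+11*5.133e-06)
      = 7.4571543/3079800 = 2.4213e-06

2.4213e-06 m


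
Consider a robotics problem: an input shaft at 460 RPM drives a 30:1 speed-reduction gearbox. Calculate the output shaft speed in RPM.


omega_out = omega_in / N = 460 / 30 = 15.3333

15.3333 RPM


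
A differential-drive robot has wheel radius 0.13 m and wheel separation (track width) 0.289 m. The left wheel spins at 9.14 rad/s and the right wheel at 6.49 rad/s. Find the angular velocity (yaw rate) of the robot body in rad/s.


omega = r*(wR - wL)/L = 0.13*(6.49 - (9.14))/0.289 = -1.1920

-1.1920 rad/s


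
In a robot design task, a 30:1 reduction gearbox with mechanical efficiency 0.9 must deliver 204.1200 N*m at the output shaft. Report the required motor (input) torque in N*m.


tau_in = tau_out / (N * eta) = 204.1200 / (30 * 0.9) = 7.5600

7.5600 N*m


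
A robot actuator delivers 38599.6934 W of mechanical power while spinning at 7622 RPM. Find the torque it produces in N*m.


omega = 7622 * 2*pi/60 = 798.173974 rad/s
tau = P / omega = 38599.6934 / 798.173974 = 48.3600

48.3600 N*m


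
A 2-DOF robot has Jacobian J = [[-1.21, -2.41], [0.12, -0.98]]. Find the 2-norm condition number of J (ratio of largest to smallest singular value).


JJ^T eigenvalues: trace(JJ^T) = 8.2470, det(JJ^T) = det(J)^2 = 2.17562500
s_max^2 = (8.2470 + sqrt(59.31050900))/2 = 7.97416582
s_min^2 = (8.2470 - sqrt(59.31050900))/2 = 0.27283418
kappa = s_max/s_min = sqrt(7.97416582/0.27283418) = 5.4062

5.4062


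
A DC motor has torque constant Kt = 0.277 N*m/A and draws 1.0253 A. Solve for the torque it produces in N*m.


tau = Kt * I = 0.277*1.0253 = 0.2840

0.2840 N*m


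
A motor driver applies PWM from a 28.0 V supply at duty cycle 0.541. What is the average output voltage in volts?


V_avg = V_supply * D = 28.0*0.541 = 15.1480

15.1480 V


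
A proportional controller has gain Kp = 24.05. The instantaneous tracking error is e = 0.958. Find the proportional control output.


u_P = Kp * e = 24.05 * 0.958 = 23.0399

23.0399


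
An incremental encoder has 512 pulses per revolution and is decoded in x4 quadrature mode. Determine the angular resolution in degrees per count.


resolution = 360 / (PPR * 4) = 360 / 2048 = 0.1758

0.1758 degrees


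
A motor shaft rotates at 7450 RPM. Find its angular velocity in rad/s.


omega = 7450 * 2*pi/60 = 780.1622

780.1622 rad/s


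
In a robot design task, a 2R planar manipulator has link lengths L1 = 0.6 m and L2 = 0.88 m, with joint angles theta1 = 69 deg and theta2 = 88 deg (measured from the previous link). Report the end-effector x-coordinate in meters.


x = L1*cos(th1) + L2*cos(th1+th2) = 0.6*cos(69 deg) + 0.88*cos(157 deg) = -0.5950

-0.5950 m


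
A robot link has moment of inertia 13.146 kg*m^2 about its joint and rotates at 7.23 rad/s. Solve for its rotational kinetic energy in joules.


KE = (1/2)*I*omega^2 = 0.5*13.146*7.23^2 = 343.5898

343.5898 J


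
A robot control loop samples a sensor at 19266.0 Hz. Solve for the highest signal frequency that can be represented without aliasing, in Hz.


f_max = f_s/2 = 19266.0/2 = 9633.0000

9633.0000 Hz


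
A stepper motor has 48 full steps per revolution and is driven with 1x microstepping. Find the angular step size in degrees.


step = 360/(48*1) = 360/48 = 7.5000

7.5000 degrees


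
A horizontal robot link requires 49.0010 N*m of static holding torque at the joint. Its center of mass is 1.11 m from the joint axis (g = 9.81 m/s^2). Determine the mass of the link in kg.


m = tau / (g*L) = 49.0010 / (9.81 * 1.11) = 4.5000

4.5000 kg


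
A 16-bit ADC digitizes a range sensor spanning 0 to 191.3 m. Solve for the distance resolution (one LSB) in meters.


res = range / 2^n = 191.3/2^16 = 191.3/65536 = 0.0029

0.0029 m


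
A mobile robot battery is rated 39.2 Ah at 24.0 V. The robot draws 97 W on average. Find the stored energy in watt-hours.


E = capacity * V = 39.2*24.0 = 940.8000

940.8000 Wh


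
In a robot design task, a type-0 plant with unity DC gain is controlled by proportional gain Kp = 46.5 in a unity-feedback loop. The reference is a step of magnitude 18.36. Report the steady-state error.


e_ss = R/(1 + Kp) = 18.36/(1 + 46.5) = 18.36/47.5000 = 0.3865

0.3865


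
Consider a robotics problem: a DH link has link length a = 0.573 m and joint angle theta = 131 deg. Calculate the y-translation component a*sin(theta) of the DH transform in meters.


a*sin(theta) = 0.573*sin(131 deg) = 0.4324

0.4324 m


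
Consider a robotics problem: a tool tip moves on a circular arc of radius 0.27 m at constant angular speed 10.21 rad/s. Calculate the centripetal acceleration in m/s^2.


a_c = omega^2 * r = 10.21^2 * 0.27 = 28.1459

28.1459 m/s^2


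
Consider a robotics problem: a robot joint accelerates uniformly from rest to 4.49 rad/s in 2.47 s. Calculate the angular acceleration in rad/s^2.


alpha = delta_omega / t = 4.49 / 2.47 = 1.8178

1.8178 rad/s^2


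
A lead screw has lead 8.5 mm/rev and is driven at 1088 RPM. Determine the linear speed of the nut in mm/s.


v = lead * (RPM/60) = 8.5*1088/60 = 154.1333

154.1333 mm/s


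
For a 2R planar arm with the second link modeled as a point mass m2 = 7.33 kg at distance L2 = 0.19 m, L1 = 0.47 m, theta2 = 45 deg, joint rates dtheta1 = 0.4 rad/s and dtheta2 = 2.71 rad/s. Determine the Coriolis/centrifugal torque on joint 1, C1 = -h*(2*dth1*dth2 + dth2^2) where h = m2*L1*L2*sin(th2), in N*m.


h = m2*L1*L2*sin(th2) = 7.33*0.47*0.19*sin(45 deg) = 0.462850
C1 = -h*(2*0.4*2.71 + 2.71^2) = -0.462850*9.5121 = -4.4027

-4.4027 N*m


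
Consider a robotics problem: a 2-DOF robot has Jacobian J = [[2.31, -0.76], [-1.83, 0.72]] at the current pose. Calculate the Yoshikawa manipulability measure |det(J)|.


det(J) = 2.31*0.72 - (-0.76)*(-1.83) = 0.2724
|det(J)| = 0.2724

0.2724


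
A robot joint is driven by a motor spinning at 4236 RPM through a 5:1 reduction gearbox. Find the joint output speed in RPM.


omega_joint = omega_motor / N = 4236 / 5 = 847.2000

847.2000 RPM


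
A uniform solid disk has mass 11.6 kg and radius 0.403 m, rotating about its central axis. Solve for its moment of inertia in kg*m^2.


I = (1/2)*m*R^2 = 0.5*11.6*0.403^2 = 0.9420

0.9420 kg*m^2


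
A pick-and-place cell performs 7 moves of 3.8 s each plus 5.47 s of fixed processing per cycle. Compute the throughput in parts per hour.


T_cycle = 7*3.8 + 5.47 = 32.0700 s
rate = 3600/T = 112.2544

112.2544 parts/hour


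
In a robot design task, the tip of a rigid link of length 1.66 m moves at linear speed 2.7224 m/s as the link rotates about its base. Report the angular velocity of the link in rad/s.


omega = v / L = 2.7224 / 1.66 = 1.6400

1.6400 rad/s


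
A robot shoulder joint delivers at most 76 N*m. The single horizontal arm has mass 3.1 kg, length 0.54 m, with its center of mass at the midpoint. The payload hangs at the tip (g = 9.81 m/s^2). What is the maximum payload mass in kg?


tau_arm = m_arm*g*(L/2) = 3.1*9.81*0.54/2 = 8.2110 N*m
tau_payload = tau_max - tau_arm = 76 - 8.2110 = 67.7890
m_payload = tau_payload / (g*L) = 67.7890 / (9.81*0.54) = 12.7967

12.7967 kg


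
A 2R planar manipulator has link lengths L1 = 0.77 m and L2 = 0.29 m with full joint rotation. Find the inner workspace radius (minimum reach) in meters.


r_min = |L1 - L2| = |0.77 - 0.29| = 0.4800

0.4800 m


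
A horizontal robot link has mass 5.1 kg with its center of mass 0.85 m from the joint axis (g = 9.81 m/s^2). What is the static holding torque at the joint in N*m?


tau = m*g*L = 5.1 * 9.81 * 0.85 = 42.5264

42.5264 N*m


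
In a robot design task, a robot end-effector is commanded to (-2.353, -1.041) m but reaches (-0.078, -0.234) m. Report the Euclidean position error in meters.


dx = -0.078 - (-2.353) = 2.2750, dy = -0.234 - (-1.041) = 0.8070
err = sqrt(5.175625 + 0.651249) = 2.4139

2.4139 m


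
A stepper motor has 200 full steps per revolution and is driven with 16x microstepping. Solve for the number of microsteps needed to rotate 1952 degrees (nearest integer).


step_size = 360/(200*16) = 360/3200 = 0.112500 deg
n = 1952/(360/3200) = 1952*3200/360 = 17351.1111 -> 17351

17351 steps


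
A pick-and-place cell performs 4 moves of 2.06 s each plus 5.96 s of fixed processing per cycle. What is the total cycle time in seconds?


T = 4*2.06 + 5.96 = 14.2000

14.2000 s


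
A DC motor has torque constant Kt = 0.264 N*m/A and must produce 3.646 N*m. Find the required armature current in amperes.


I = tau / Kt = 3.646/0.264 = 13.8106

13.8106 A


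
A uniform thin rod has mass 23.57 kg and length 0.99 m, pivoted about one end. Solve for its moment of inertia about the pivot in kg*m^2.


I = (1/3)*m*L^2 = (1/3)*23.57*0.99^2 = 7.7003

7.7003 kg*m^2


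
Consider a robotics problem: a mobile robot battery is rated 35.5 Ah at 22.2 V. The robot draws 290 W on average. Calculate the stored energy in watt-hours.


E = capacity * V = 35.5*22.2 = 788.1000

788.1000 Wh


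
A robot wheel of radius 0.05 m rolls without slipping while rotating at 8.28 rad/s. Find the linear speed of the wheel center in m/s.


v = omega * r = 8.28 * 0.05 = 0.4140

0.4140 m/s


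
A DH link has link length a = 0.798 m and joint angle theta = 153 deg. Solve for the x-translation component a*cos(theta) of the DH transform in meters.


a*cos(theta) = 0.798*cos(153 deg) = -0.7110

-0.7110 m


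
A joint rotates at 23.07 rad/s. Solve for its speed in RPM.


RPM = 23.07 * 60/(2*pi) = 220.3023

220.3023 RPM


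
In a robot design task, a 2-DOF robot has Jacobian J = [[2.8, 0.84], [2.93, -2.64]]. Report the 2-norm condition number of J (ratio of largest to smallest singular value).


JJ^T eigenvalues: trace(JJ^T) = 24.1001, det(JJ^T) = det(J)^2 = 97.08555024
s_max^2 = (24.1001 + sqrt(192.47261905))/2 = 18.98677507
s_min^2 = (24.1001 - sqrt(192.47261905))/2 = 5.11332493
kappa = s_max/s_min = sqrt(18.98677507/5.11332493) = 1.9270

1.9270


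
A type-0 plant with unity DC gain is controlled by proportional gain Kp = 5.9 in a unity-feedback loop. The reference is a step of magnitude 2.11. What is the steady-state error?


e_ss = R/(1 + Kp) = 2.11/(1 + 5.9) = 2.11/6.9000 = 0.3058

0.3058


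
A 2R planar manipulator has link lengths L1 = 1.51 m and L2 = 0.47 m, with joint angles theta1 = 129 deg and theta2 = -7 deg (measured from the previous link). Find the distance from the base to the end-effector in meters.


x = L1*cos(th1) + L2*cos(th1+th2) = -1.199336
y = L1*sin(th1) + L2*sin(th1+th2) = 1.572073
d = sqrt(x^2 + y^2) = sqrt(1.438407 + 2.471414) = 1.9773

1.9773 m


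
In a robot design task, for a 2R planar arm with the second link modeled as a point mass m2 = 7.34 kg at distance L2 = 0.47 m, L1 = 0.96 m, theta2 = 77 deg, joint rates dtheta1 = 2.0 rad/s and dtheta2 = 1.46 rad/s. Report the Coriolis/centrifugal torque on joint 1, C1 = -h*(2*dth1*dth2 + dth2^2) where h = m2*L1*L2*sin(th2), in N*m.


h = m2*L1*L2*sin(th2) = 7.34*0.96*0.47*sin(77 deg) = 3.226927
C1 = -h*(2*2.0*1.46 + 1.46^2) = -3.226927*7.9716 = -25.7238

-25.7238 N*m


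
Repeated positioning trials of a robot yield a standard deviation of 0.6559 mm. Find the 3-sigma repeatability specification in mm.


repeatability = 3*sigma = 3*0.6559 = 1.9677

1.9677 mm


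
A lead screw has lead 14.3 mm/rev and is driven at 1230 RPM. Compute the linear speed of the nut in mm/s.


v = lead * (RPM/60) = 14.3*1230/60 = 293.1500

293.1500 mm/s


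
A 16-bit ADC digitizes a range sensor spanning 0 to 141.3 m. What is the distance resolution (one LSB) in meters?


res = range / 2^n = 141.3/2^16 = 141.3/65536 = 0.0022

0.0022 m


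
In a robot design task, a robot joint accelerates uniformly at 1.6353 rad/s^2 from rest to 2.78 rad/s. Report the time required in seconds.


t = delta_omega / alpha = 2.78 / 1.6353 = 1.7000

1.7000 s


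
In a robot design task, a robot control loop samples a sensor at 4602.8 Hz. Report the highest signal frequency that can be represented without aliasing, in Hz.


f_max = f_s/2 = 4602.8/2 = 2301.4000

2301.4000 Hz


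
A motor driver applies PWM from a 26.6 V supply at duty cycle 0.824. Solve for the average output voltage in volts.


V_avg = V_supply * D = 26.6*0.824 = 21.9184

21.9184 V


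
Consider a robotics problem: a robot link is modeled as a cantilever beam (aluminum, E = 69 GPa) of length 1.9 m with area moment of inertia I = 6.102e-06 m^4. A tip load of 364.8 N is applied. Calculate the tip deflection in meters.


delta = F*L^3/(3*E*I) = 364.8*1.9^3/(3*6.900e+10*6.102e-06)
      = 2502.1632/1263114 = 0.0020

0.0020 m


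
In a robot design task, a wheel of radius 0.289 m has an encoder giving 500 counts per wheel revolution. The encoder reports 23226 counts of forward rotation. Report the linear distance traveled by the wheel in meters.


revs = 23226/500 = 46.452000
d = revs * 2*pi*r = 46.452000 * 2*pi*0.289 = 84.3494

84.3494 m


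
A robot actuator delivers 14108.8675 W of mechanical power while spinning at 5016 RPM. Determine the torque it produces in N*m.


omega = 5016 * 2*pi/60 = 525.274292 rad/s
tau = P / omega = 14108.8675 / 525.274292 = 26.8600

26.8600 N*m


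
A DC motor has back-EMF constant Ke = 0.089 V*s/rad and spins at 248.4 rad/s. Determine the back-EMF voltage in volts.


V_emf = Ke * omega = 0.089*248.4 = 22.1076

22.1076 V


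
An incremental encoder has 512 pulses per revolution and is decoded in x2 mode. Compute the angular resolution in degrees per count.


resolution = 360 / (PPR * 2) = 360 / 1024 = 0.3516

0.3516 degrees


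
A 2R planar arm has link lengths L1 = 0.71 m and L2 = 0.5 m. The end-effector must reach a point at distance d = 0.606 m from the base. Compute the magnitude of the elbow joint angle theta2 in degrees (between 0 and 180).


cos(th2) = (d^2 - L1^2 - L2^2)/(2*L1*L2) = (0.606^2 - 0.71^2 - 0.5^2)/(2*0.71*0.5) = -0.54487887
th2 = acos(-0.54487887) = 123.0164 deg

123.0164 degrees


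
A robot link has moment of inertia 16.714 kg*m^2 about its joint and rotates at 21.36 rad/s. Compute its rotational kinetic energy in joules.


KE = (1/2)*I*omega^2 = 0.5*16.714*21.36^2 = 3812.8779

3812.8779 J


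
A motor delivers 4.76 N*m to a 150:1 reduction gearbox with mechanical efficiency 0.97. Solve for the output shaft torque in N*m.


tau_out = tau_in * N * eta = 4.76 * 150 * 0.97 = 692.5800

692.5800 N*m


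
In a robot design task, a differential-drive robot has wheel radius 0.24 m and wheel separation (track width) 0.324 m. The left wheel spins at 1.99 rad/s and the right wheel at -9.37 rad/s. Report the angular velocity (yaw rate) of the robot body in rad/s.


omega = r*(wR - wL)/L = 0.24*(-9.37 - (1.99))/0.324 = -8.4148

-8.4148 rad/s


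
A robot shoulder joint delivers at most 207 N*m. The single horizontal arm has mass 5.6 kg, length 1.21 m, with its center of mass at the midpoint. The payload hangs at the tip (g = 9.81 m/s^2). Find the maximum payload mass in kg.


tau_arm = m_arm*g*(L/2) = 5.6*9.81*1.21/2 = 33.2363 N*m
tau_payload = tau_max - tau_arm = 207 - 33.2363 = 173.7637
m_payload = tau_payload / (g*L) = 173.7637 / (9.81*1.21) = 14.6388

14.6388 kg


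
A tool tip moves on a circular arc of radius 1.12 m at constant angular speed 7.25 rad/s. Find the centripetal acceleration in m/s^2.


a_c = omega^2 * r = 7.25^2 * 1.12 = 58.8700

58.8700 m/s^2


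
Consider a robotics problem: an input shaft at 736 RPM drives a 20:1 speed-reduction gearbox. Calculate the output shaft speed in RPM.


omega_out = omega_in / N = 736 / 20 = 36.8000

36.8000 RPM


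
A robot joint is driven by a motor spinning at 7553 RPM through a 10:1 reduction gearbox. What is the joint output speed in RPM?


omega_joint = omega_motor / N = 7553 / 10 = 755.3000

755.3000 RPM


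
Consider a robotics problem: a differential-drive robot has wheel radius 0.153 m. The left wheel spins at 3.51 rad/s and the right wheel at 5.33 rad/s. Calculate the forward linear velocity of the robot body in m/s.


v = r*(wR + wL)/2 = 0.153*(5.33 + 3.51)/2 = 0.6763

0.6763 m/s


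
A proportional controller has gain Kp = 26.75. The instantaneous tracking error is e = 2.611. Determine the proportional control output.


u_P = Kp * e = 26.75 * 2.611 = 69.8443

69.8443


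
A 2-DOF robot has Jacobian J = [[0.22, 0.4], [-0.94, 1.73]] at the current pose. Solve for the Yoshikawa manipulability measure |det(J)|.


det(J) = 0.22*1.73 - (0.4)*(-0.94) = 0.7566
|det(J)| = 0.7566

0.7566


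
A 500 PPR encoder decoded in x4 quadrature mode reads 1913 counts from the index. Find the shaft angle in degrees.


angle = counts * 360 / (PPR*4) = 1913 * 360 / 2000 = 344.3400

344.3400 degrees


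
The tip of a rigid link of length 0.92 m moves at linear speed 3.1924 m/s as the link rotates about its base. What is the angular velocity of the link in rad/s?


omega = v / L = 3.1924 / 0.92 = 3.4700

3.4700 rad/s


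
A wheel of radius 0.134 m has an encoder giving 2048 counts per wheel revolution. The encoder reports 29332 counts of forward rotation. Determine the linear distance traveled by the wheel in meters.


revs = 29332/2048 = 14.322266
d = revs * 2*pi*r = 14.322266 * 2*pi*0.134 = 12.0586

12.0586 m


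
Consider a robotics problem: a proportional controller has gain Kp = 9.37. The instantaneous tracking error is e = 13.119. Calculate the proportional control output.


u_P = Kp * e = 9.37 * 13.119 = 122.9250

122.9250


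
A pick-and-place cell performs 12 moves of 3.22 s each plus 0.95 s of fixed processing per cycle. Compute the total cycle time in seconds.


T = 12*3.22 + 0.95 = 39.5900

39.5900 s


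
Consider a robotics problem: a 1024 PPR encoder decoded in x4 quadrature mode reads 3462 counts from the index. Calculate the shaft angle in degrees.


angle = counts * 360 / (PPR*4) = 3462 * 360 / 4096 = 304.2773

304.2773 degrees


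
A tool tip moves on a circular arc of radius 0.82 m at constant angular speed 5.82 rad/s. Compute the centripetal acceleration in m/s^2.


a_c = omega^2 * r = 5.82^2 * 0.82 = 27.7754

27.7754 m/s^2


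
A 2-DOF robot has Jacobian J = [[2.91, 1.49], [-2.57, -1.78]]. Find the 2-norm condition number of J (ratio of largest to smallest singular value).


JJ^T eigenvalues: trace(JJ^T) = 20.4615, det(JJ^T) = det(J)^2 = 1.82385025
s_max^2 = (20.4615 + sqrt(411.37758125))/2 = 20.37197257
s_min^2 = (20.4615 - sqrt(411.37758125))/2 = 0.08952743
kappa = s_max/s_min = sqrt(20.37197257/0.08952743) = 15.0848

15.0848


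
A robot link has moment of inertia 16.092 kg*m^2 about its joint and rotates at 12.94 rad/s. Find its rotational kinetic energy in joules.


KE = (1/2)*I*omega^2 = 0.5*16.092*12.94^2 = 1347.2512

1347.2512 J


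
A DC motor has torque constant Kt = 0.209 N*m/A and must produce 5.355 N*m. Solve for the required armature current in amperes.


I = tau / Kt = 5.355/0.209 = 25.6220

25.6220 A


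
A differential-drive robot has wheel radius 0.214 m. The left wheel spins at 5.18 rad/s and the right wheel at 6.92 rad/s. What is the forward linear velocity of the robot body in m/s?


v = r*(wR + wL)/2 = 0.214*(6.92 + 5.18)/2 = 1.2947

1.2947 m/s


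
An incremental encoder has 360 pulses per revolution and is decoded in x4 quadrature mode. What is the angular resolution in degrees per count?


resolution = 360 / (PPR * 4) = 360 / 1440 = 0.2500

0.2500 degrees


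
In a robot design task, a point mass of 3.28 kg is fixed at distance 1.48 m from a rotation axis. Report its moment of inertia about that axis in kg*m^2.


I = m*r^2 = 3.28*1.48^2 = 7.1845

7.1845 kg*m^2


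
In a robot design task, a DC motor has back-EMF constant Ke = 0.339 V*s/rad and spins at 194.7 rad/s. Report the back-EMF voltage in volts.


V_emf = Ke * omega = 0.339*194.7 = 66.0033

66.0033 V


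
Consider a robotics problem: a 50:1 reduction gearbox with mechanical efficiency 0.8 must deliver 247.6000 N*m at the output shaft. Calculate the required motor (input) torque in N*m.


tau_in = tau_out / (N * eta) = 247.6000 / (50 * 0.8) = 6.1900

6.1900 N*m


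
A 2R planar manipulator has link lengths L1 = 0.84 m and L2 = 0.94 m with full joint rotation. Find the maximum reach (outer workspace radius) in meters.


r_max = L1 + L2 = 0.84 + 0.94 = 1.7800

1.7800 m


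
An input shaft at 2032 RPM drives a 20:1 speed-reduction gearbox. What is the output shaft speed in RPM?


omega_out = omega_in / N = 2032 / 20 = 101.6000

101.6000 RPM


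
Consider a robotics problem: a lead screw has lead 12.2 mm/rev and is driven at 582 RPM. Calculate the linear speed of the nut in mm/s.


v = lead * (RPM/60) = 12.2*582/60 = 118.3400

118.3400 mm/s


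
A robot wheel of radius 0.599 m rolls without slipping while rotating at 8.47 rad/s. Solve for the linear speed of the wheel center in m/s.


v = omega * r = 8.47 * 0.599 = 5.0735

5.0735 m/s


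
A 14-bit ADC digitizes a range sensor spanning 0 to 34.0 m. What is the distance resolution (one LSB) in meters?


res = range / 2^n = 34.0/2^14 = 34.0/16384 = 0.0021

0.0021 m


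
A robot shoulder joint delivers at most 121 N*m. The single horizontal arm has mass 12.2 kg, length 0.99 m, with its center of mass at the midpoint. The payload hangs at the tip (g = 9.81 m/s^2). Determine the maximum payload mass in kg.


tau_arm = m_arm*g*(L/2) = 12.2*9.81*0.99/2 = 59.2426 N*m
tau_payload = tau_max - tau_arm = 121 - 59.2426 = 61.7574
m_payload = tau_payload / (g*L) = 61.7574 / (9.81*0.99) = 6.3589

6.3589 kg


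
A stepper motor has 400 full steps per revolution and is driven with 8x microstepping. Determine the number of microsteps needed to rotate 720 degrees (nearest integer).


step_size = 360/(400*8) = 360/3200 = 0.112500 deg
n = 720/(360/3200) = 720*3200/360 = 6400

6400 steps


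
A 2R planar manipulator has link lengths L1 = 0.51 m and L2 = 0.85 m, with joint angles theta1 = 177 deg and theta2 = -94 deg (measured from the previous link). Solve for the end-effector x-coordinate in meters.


x = L1*cos(th1) + L2*cos(th1+th2) = 0.51*cos(177 deg) + 0.85*cos(83 deg) = -0.4057

-0.4057 m


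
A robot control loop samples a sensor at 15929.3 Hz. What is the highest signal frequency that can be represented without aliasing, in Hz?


f_max = f_s/2 = 15929.3/2 = 7964.6500

7964.6500 Hz


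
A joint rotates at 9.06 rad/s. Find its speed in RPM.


RPM = 9.06 * 60/(2*pi) = 86.5166

86.5166 RPM


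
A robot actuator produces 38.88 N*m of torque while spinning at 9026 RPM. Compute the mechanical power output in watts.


omega = 9026 * 2*pi/60 = 945.200510 rad/s
P = tau * omega = 38.88 * 945.200510 = 36749.3958

36749.3958 W


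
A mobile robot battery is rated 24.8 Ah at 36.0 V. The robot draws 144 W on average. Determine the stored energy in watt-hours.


E = capacity * V = 24.8*36.0 = 892.8000

892.8000 Wh


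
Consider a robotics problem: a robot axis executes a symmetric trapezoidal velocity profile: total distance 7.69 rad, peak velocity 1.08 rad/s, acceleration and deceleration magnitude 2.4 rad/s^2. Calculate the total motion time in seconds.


t_acc = v/a = 1.08/2.4 = 0.450000 s
d_acc = v^2/(2a) = 0.243000 rad (each ramp)
d_cruise = 7.69 - 2*0.243000 = 7.204000 rad
t_cruise = 7.204000/1.08 = 6.670370 s
t_total = 2*0.450000 + 6.670370 = 7.5704

7.5704 s


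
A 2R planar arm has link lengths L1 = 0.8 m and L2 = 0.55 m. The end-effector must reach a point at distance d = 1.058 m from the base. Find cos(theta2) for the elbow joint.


cos(th2) = (d^2 - L1^2 - L2^2)/(2*L1*L2) = (1.058^2 - 0.8^2 - 0.55^2)/(2*0.8*0.55) = 0.2010

0.2010


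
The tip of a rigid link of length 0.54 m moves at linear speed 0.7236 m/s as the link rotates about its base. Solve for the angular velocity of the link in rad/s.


omega = v / L = 0.7236 / 0.54 = 1.3400

1.3400 rad/s


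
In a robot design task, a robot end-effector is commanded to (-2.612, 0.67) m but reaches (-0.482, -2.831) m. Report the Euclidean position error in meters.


dx = -0.482 - (-2.612) = 2.1300, dy = -2.831 - (0.67) = -3.5010
err = sqrt(4.536900 + 12.257001) = 4.0980

4.0980 m


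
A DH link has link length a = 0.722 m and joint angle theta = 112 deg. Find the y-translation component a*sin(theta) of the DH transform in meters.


a*sin(theta) = 0.722*sin(112 deg) = 0.6694

0.6694 m


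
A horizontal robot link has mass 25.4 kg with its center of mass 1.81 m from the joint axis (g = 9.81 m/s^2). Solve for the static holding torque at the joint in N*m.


tau = m*g*L = 25.4 * 9.81 * 1.81 = 451.0049

451.0049 N*m


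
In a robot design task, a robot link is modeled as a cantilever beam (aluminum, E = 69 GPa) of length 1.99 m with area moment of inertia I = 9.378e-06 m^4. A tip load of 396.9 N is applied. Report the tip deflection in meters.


delta = F*L^3/(3*E*I) = 396.9*1.99^3/(3*6.900e+10*9.378e-06)
      = 3127.8097431/1941246 = 0.0016

0.0016 m


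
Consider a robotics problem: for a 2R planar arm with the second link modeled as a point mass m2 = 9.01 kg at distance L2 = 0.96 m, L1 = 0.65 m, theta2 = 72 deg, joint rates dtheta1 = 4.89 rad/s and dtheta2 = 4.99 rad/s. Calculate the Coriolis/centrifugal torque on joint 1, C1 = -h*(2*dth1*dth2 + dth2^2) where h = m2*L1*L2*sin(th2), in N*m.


h = m2*L1*L2*sin(th2) = 9.01*0.65*0.96*sin(72 deg) = 5.347068
C1 = -h*(2*4.89*4.99 + 4.99^2) = -5.347068*73.7023 = -394.0912

-394.0912 N*m


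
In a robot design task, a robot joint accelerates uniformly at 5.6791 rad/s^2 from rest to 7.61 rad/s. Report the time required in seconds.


t = delta_omega / alpha = 7.61 / 5.6791 = 1.3400

1.3400 s


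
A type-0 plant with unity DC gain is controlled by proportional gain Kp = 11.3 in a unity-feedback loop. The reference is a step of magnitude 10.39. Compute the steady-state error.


e_ss = R/(1 + Kp) = 10.39/(1 + 11.3) = 10.39/12.3000 = 0.8447

0.8447


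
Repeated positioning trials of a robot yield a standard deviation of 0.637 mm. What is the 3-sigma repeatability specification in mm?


repeatability = 3*sigma = 3*0.637 = 1.9110

1.9110 mm


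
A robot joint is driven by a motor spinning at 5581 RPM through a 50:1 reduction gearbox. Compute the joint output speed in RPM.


omega_joint = omega_motor / N = 5581 / 50 = 111.6200

111.6200 RPM


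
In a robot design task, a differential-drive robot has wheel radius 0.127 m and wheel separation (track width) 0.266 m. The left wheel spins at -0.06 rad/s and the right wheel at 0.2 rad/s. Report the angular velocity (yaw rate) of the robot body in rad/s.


omega = r*(wR - wL)/L = 0.127*(0.2 - (-0.06))/0.266 = 0.1241

0.1241 rad/s


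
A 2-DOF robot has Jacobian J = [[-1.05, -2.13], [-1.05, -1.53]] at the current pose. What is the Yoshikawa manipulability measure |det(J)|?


det(J) = -1.05*-1.53 - (-2.13)*(-1.05) = -0.6300
|det(J)| = 0.6300

0.6300


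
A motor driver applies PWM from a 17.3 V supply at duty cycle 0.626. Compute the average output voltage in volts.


V_avg = V_supply * D = 17.3*0.626 = 10.8298

10.8298 V


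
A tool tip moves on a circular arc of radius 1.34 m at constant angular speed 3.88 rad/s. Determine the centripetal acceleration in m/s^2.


a_c = omega^2 * r = 3.88^2 * 1.34 = 20.1729

20.1729 m/s^2


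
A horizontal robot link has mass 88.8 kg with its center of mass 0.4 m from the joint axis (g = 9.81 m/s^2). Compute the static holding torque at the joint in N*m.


tau = m*g*L = 88.8 * 9.81 * 0.4 = 348.4512

348.4512 N*m


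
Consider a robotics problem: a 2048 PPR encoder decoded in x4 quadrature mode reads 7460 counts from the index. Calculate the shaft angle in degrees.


angle = counts * 360 / (PPR*4) = 7460 * 360 / 8192 = 327.8320

327.8320 degrees


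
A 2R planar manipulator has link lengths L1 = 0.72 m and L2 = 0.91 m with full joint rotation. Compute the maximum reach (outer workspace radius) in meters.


r_max = L1 + L2 = 0.72 + 0.91 = 1.6300

1.6300 m


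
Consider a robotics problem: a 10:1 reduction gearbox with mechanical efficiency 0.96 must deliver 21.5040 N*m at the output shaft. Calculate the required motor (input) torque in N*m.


tau_in = tau_out / (N * eta) = 21.5040 / (10 * 0.96) = 2.2400

2.2400 N*m


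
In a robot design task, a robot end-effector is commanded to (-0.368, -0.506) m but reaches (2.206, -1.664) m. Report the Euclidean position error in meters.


dx = 2.206 - (-0.368) = 2.5740, dy = -1.664 - (-0.506) = -1.1580
err = sqrt(6.625476 + 1.340964) = 2.8225

2.8225 m


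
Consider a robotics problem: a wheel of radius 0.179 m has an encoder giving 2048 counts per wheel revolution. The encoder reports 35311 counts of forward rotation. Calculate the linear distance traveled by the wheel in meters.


revs = 35311/2048 = 17.241699
d = revs * 2*pi*r = 17.241699 * 2*pi*0.179 = 19.3916

19.3916 m


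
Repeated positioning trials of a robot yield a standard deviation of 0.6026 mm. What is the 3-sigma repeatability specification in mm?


repeatability = 3*sigma = 3*0.6026 = 1.8078

1.8078 mm


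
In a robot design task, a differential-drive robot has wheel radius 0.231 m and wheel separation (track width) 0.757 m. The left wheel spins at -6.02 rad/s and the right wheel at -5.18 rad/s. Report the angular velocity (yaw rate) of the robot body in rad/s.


omega = r*(wR - wL)/L = 0.231*(-5.18 - (-6.02))/0.757 = 0.2563

0.2563 rad/s


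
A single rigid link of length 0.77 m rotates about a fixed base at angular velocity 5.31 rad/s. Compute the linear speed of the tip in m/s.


v = L*omega = 0.77 * 5.31 = 4.0887

4.0887 m/s


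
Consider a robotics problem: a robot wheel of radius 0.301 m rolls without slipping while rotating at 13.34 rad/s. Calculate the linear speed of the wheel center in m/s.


v = omega * r = 13.34 * 0.301 = 4.0153

4.0153 m/s


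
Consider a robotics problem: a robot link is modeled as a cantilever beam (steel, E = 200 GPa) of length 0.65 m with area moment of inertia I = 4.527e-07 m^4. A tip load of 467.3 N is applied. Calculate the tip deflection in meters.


delta = F*L^3/(3*E*I) = 467.3*0.65^3/(3*2.000e+11*4.527e-07)
      = 128.3322625/271620 = 4.7247e-04

4.7247e-04 m


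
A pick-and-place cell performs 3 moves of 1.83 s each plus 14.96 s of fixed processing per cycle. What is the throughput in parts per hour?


T_cycle = 3*1.83 + 14.96 = 20.4500 s
rate = 3600/T = 176.0391

176.0391 parts/hour


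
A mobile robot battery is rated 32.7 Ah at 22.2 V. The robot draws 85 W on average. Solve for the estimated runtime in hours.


E = 32.7*22.2 = 725.9400 Wh
t = E/P = 725.9400/85 = 8.5405

8.5405 hours


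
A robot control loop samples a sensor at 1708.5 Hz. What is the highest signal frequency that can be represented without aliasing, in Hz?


f_max = f_s/2 = 1708.5/2 = 854.2500

854.2500 Hz


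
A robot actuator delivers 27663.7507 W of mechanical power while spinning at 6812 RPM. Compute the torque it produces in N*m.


omega = 6812 * 2*pi/60 = 713.350972 rad/s
tau = P / omega = 27663.7507 / 713.350972 = 38.7800

38.7800 N*m


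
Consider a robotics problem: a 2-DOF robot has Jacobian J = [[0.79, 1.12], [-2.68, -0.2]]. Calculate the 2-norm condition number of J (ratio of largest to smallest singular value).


JJ^T eigenvalues: trace(JJ^T) = 9.1009, det(JJ^T) = det(J)^2 = 8.08606096
s_max^2 = (9.1009 + sqrt(50.48213697))/2 = 8.10298913
s_min^2 = (9.1009 - sqrt(50.48213697))/2 = 0.99791087
kappa = s_max/s_min = sqrt(8.10298913/0.99791087) = 2.8496

2.8496


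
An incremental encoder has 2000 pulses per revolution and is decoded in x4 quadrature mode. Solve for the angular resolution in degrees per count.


resolution = 360 / (PPR * 4) = 360 / 8000 = 0.0450

0.0450 degrees


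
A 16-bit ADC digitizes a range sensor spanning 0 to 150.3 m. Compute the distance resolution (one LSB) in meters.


res = range / 2^n = 150.3/2^16 = 150.3/65536 = 0.0023

0.0023 m


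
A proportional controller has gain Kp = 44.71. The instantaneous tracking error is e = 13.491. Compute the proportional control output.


u_P = Kp * e = 44.71 * 13.491 = 603.1826

603.1826


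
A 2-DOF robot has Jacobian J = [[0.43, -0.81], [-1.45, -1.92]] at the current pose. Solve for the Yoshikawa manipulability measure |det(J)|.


det(J) = 0.43*-1.92 - (-0.81)*(-1.45) = -2.0001
|det(J)| = 2.0001

2.0001


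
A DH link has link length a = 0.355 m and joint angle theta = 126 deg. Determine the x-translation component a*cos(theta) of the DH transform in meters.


a*cos(theta) = 0.355*cos(126 deg) = -0.2087

-0.2087 m


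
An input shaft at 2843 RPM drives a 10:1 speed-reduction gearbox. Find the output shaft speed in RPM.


omega_out = omega_in / N = 2843 / 10 = 284.3000

284.3000 RPM


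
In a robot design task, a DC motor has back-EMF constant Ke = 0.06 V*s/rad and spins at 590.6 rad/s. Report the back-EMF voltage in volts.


V_emf = Ke * omega = 0.06*590.6 = 35.4360

35.4360 V


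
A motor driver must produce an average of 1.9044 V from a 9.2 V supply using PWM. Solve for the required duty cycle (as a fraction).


D = V_avg/V_supply = 1.9044/9.2 = 0.2070

0.2070


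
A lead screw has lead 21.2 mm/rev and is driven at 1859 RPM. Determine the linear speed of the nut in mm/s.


v = lead * (RPM/60) = 21.2*1859/60 = 656.8467

656.8467 mm/s


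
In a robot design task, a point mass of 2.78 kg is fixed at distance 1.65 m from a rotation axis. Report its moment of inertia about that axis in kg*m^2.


I = m*r^2 = 2.78*1.65^2 = 7.5685

7.5685 kg*m^2


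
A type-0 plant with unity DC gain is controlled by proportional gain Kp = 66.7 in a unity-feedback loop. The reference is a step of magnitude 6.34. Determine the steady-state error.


e_ss = R/(1 + Kp) = 6.34/(1 + 66.7) = 6.34/67.7000 = 0.0936

0.0936


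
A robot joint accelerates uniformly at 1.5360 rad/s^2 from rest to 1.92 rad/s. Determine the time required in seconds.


t = delta_omega / alpha = 1.92 / 1.5360 = 1.2500

1.2500 s


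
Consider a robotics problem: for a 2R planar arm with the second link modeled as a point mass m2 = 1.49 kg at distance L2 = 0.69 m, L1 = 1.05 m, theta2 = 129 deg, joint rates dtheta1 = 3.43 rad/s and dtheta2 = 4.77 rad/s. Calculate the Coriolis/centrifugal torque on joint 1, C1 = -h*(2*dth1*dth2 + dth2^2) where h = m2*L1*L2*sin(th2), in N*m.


h = m2*L1*L2*sin(th2) = 1.49*1.05*0.69*sin(129 deg) = 0.838933
C1 = -h*(2*3.43*4.77 + 4.77^2) = -0.838933*55.4751 = -46.5399

-46.5399 N*m


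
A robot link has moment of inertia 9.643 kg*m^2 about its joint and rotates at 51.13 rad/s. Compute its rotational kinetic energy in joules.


KE = (1/2)*I*omega^2 = 0.5*9.643*51.13^2 = 12604.7361

12604.7361 J


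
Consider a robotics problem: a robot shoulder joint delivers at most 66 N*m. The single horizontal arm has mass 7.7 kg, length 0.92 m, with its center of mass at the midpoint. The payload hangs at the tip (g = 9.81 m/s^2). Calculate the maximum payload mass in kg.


tau_arm = m_arm*g*(L/2) = 7.7*9.81*0.92/2 = 34.7470 N*m
tau_payload = tau_max - tau_arm = 66 - 34.7470 = 31.2530
m_payload = tau_payload / (g*L) = 31.2530 / (9.81*0.92) = 3.4629

3.4629 kg


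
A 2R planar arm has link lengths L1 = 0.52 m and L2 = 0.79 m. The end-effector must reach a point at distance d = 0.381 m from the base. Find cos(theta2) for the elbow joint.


cos(th2) = (d^2 - L1^2 - L2^2)/(2*L1*L2) = (0.381^2 - 0.52^2 - 0.79^2)/(2*0.52*0.79) = -0.9120

-0.9120


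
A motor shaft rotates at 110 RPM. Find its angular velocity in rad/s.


omega = 110 * 2*pi/60 = 11.5192

11.5192 rad/s


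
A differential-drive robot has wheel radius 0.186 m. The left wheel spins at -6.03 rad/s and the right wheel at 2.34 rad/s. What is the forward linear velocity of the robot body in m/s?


v = r*(wR + wL)/2 = 0.186*(2.34 + -6.03)/2 = -0.3432

-0.3432 m/s


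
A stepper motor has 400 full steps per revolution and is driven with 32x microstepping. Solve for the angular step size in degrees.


step = 360/(400*32) = 360/12800 = 0.0281

0.0281 degrees


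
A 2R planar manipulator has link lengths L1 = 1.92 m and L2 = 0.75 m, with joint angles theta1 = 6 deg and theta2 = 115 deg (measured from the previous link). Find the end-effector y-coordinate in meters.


y = L1*sin(th1) + L2*sin(th1+th2) = 1.92*sin(6 deg) + 0.75*sin(121 deg) = 0.8436

0.8436 m


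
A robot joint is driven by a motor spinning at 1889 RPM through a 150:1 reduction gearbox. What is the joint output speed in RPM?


omega_joint = omega_motor / N = 1889 / 150 = 12.5933

12.5933 RPM


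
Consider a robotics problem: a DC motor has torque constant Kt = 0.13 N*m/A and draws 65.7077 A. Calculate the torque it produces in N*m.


tau = Kt * I = 0.13*65.7077 = 8.5420

8.5420 N*m


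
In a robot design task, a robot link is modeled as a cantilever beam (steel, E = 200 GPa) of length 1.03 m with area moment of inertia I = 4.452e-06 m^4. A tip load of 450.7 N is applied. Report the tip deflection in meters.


delta = F*L^3/(3*E*I) = 450.7*1.03^3/(3*2.000e+11*4.452e-06)
      = 492.4920589/2671200 = 1.8437e-04

1.8437e-04 m
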